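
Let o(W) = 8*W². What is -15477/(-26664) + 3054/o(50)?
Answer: 740477/1010000 ≈ 0.73315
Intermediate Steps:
-15477/(-26664) + 3054/o(50) = -15477/(-26664) + 3054/((8*50²)) = -15477*(-1/26664) + 3054/((8*2500)) = 469/808 + 3054/20000 = 469/808 + 3054*(1/20000) = 469/808 + 1527/10000 = 740477/1010000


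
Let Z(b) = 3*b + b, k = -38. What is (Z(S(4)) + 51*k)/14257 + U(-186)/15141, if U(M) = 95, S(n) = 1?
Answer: -27928279/215865237 ≈ -0.12938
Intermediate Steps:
Z(b) = 4*b
(Z(S(4)) + 51*k)/14257 + U(-186)/15141 = (4*1 + 51*(-38))/14257 + 95/15141 = (4 - 1938)*(1/14257) + 95*(1/15141) = -1934*1/14257 + 95/15141 = -1934/14257 + 95/15141 = -27928279/215865237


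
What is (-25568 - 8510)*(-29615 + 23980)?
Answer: 192029530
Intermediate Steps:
(-25568 - 8510)*(-29615 + 23980) = -34078*(-5635) = 192029530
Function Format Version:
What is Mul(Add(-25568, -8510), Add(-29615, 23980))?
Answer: 192029530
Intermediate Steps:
Mul(Add(-25568, -8510), Add(-29615, 23980)) = Mul(-34078, -5635) = 192029530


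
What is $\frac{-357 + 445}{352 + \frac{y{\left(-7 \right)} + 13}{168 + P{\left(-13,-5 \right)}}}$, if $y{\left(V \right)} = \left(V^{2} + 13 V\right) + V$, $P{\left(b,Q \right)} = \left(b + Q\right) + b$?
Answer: $\frac{3014}{12047} \approx 0.25019$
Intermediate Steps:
$P{\left(b,Q \right)} = Q + 2 b$ ($P{\left(b,Q \right)} = \left(Q + b\right) + b = Q + 2 b$)
$y{\left(V \right)} = V^{2} + 14 V$
$\frac{-357 + 445}{352 + \frac{y{\left(-7 \right)} + 13}{168 + P{\left(-13,-5 \right)}}} = \frac{-357 + 445}{352 + \frac{- 7 \left(14 - 7\right) + 13}{168 + \left(-5 + 2 \left(-13\right)\right)}} = \frac{88}{352 + \frac{\left(-7\right) 7 + 13}{168 - 31}} = \frac{88}{352 + \frac{-49 + 13}{168 - 31}} = \frac{88}{352 - \frac{36}{137}} = \frac{88}{\frac{48188}{137}} = 88 \cdot \frac{137}{48188} = \frac{3014}{12047}$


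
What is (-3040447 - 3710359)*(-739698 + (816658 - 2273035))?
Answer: 14825276286450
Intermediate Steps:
(-3040447 - 3710359)*(-739698 + (816658 - 2273035)) = -6750806*(-739698 - 1456377) = -6750806*(-2196075) = 14825276286450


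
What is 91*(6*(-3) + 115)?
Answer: 8827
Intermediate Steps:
91*(6*(-3) + 115) = 91*(-18 + 115) = 91*97 = 8827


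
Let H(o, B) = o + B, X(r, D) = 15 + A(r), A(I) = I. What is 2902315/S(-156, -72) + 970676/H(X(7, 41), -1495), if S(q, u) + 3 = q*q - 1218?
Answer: -403601461/756631 ≈ -533.42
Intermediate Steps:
S(q, u) = -1221 + q² (S(q, u) = -3 + (q*q - 1218) = -3 + (q² - 1218) = -3 + (-1218 + q²) = -1221 + q²)
X(r, D) = 15 + r
H(o, B) = B + o
2902315/S(-156, -72) + 970676/H(X(7, 41), -1495) = 2902315/(-1221 + (-156)²) + 970676/(-1495 + (15 + 7)) = 2902315/(-1221 + 24336) + 970676/(-1495 + 22) = 2902315/23115 + 970676/(-1473) = 2902315*(1/23115) + 970676*(-1/1473) = 580463/4623 - 970676/1473 = -403601461/756631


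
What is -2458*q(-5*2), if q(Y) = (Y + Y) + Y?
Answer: 73740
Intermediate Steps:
q(Y) = 3*Y (q(Y) = 2*Y + Y = 3*Y)
-2458*q(-5*2) = -7374*(-5*2) = -7374*(-10) = -2458*(-30) = 73740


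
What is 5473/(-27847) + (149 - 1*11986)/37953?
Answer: -537341708/1056877191 ≈ -0.50842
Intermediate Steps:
5473/(-27847) + (149 - 1*11986)/37953 = 5473*(-1/27847) + (149 - 11986)*(1/37953) = -5473/27847 - 11837*1/37953 = -5473/27847 - 11837/37953 = -537341708/1056877191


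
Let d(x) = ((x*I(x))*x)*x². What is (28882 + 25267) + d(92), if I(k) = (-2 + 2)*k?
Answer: 54149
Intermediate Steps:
I(k) = 0 (I(k) = 0*k = 0)
d(x) = 0 (d(x) = ((x*0)*x)*x² = (0*x)*x² = 0*x² = 0)
(28882 + 25267) + d(92) = (28882 + 25267) + 0 = 54149 + 0 = 54149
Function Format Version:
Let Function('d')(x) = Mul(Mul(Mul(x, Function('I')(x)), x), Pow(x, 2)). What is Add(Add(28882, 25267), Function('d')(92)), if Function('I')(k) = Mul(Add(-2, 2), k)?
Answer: 54149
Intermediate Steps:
Function('I')(k) = 0 (Function('I')(k) = Mul(0, k) = 0)
Function('d')(x) = 0 (Function('d')(x) = Mul(Mul(Mul(x, 0), x), Pow(x, 2)) = Mul(Mul(0, x), Pow(x, 2)) = Mul(0, Pow(x, 2)) = 0)
Add(Add(28882, 25267), Function('d')(92)) = Add(Add(28882, 25267), 0) = Add(54149, 0) = 54149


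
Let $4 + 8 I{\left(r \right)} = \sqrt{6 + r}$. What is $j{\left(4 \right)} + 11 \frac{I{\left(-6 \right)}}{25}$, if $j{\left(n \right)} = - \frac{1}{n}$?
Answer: $- \frac{47}{100} \approx -0.47$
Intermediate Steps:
$I{\left(r \right)} = - \frac{1}{2} + \frac{\sqrt{6 + r}}{8}$
$j{\left(4 \right)} + 11 \frac{I{\left(-6 \right)}}{25} = - \frac{1}{4} + 11 \frac{- \frac{1}{2} + \frac{\sqrt{6 - 6}}{8}}{25} = \left(-1\right) \frac{1}{4} + 11 \left(- \frac{1}{2} + \frac{\sqrt{0}}{8}\right) \frac{1}{25} = - \frac{1}{4} + 11 \left(- \frac{1}{2} + \frac{1}{8} \cdot 0\right) \frac{1}{25} = - \frac{1}{4} + 11 \left(- \frac{1}{2} + 0\right) \frac{1}{25} = - \frac{1}{4} + 11 \left(\left(- \frac{1}{2}\right) \frac{1}{25}\right) = - \frac{1}{4} + 11 \left(- \frac{1}{50}\right) = - \frac{1}{4} - \frac{11}{50} = - \frac{47}{100}$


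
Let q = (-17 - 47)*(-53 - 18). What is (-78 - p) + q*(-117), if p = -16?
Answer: -531710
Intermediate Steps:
q = 4544 (q = -64*(-71) = 4544)
(-78 - p) + q*(-117) = (-78 - 1*(-16)) + 4544*(-117) = (-78 + 16) - 531648 = -62 - 531648 = -531710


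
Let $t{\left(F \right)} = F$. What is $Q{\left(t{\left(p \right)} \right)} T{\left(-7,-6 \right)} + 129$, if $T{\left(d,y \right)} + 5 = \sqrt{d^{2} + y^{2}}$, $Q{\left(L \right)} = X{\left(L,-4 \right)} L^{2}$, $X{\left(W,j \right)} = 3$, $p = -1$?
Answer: $114 + 3 \sqrt{85} \approx 141.66$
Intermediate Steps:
$Q{\left(L \right)} = 3 L^{2}$
$T{\left(d,y \right)} = -5 + \sqrt{d^{2} + y^{2}}$
$Q{\left(t{\left(p \right)} \right)} T{\left(-7,-6 \right)} + 129 = 3 \left(-1\right)^{2} \left(-5 + \sqrt{\left(-7\right)^{2} + \left(-6\right)^{2}}\right) + 129 = 3 \cdot 1 \left(-5 + \sqrt{49 + 36}\right) + 129 = 3 \left(-5 + \sqrt{85}\right) + 129 = \left(-15 + 3 \sqrt{85}\right) + 129 = 114 + 3 \sqrt{85}$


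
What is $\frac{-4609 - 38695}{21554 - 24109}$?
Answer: $\frac{43304}{2555} \approx 16.949$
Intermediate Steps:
$\frac{-4609 - 38695}{21554 - 24109} = - \frac{43304}{-2555} = \left(-43304\right) \left(- \frac{1}{2555}\right) = \frac{43304}{2555}$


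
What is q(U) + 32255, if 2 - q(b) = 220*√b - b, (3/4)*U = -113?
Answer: 96319/3 - 440*I*√339/3 ≈ 32106.0 - 2700.4*I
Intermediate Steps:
U = -452/3 (U = (4/3)*(-113) = -452/3 ≈ -150.67)
q(b) = 2 + b - 220*√b (q(b) = 2 - (220*√b - b) = 2 - (-b + 220*√b) = 2 + (b - 220*√b) = 2 + b - 220*√b)
q(U) + 32255 = (2 - 452/3 - 440*I*√339/3) + 32255 = (-446/3 - 440*I*√339/3) + 32255 = 96319/3 - 440*I*√339/3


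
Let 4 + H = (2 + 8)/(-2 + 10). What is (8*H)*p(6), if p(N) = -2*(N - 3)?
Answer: 132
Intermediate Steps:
H = -11/4 (H = -4 + (2 + 8)/(-2 + 10) = -4 + 10/8 = -4 + 10*(⅛) = -4 + 5/4 = -11/4 ≈ -2.7500)
p(N) = 6 - 2*N (p(N) = -2*(-3 + N) = 6 - 2*N)
(8*H)*p(6) = (8*(-11/4))*(6 - 2*6) = -22*(6 - 12) = -22*(-6) = 132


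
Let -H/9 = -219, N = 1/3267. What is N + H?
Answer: 6439258/3267 ≈ 1971.0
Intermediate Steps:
N = 1/3267 ≈ 0.00030609
H = 1971 (H = -9*(-219) = 1971)
N + H = 1/3267 + 1971 = 6439258/3267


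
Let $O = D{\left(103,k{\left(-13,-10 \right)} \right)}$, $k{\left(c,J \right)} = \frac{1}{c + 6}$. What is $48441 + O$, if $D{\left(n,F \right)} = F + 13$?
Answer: $\frac{339177}{7} \approx 48454.0$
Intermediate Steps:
$k{\left(c,J \right)} = \frac{1}{6 + c}$
$D{\left(n,F \right)} = 13 + F$
$O = \frac{90}{7}$ ($O = 13 + \frac{1}{6 - 13} = 13 + \frac{1}{-7} = 13 - \frac{1}{7} = \frac{90}{7} \approx 12.857$)
$48441 + O = 48441 + \frac{90}{7} = \frac{339177}{7}$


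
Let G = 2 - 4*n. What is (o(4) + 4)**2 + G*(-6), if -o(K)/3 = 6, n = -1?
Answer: 160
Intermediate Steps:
o(K) = -18 (o(K) = -3*6 = -18)
G = 6 (G = 2 - 4*(-1) = 2 + 4 = 6)
(o(4) + 4)**2 + G*(-6) = (-18 + 4)**2 + 6*(-6) = (-14)**2 - 36 = 196 - 36 = 160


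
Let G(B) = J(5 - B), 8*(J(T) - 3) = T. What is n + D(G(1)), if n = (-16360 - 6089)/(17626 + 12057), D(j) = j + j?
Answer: 185332/29683 ≈ 6.2437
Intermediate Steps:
J(T) = 3 + T/8
G(B) = 29/8 - B/8 (G(B) = 3 + (5 - B)/8 = 3 + (5/8 - B/8) = 29/8 - B/8)
D(j) = 2*j
n = -22449/29683 ≈ -0.75629
n + D(G(1)) = -22449/29683 + 2*(29/8 - 1/8*1) = -22449/29683 + 2*(29/8 - 1/8) = -22449/29683 + 2*(7/2) = -22449/29683 + 7 = 185332/29683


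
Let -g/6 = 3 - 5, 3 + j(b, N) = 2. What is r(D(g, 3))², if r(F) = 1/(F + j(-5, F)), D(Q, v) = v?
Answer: ¼ ≈ 0.25000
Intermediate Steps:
j(b, N) = -1 (j(b, N) = -3 + 2 = -1)
g = 12 (g = -6*(3 - 5) = -6*(-2) = 12)
r(F) = 1/(-1 + F) (r(F) = 1/(F - 1) = 1/(-1 + F))
r(D(g, 3))² = (1/(-1 + 3))² = (1/2)² = (½)² = ¼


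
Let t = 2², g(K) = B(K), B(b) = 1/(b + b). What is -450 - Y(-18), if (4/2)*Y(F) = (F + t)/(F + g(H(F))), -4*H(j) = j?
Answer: -10359/23 ≈ -450.39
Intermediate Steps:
B(b) = 1/(2*b)
H(j) = -j/4
g(K) = 1/(2*K)
t = 4
Y(F) = (4 + F)/(2*(F - 2/F)) (Y(F) = ((F + 4)/(F + 1/(2*((-F/4)))))/2 = ((4 + F)/(F + (-4/F)/2))/2 = ((4 + F)/(F - 2/F))/2 = (4 + F)/(2*(F - 2/F)))
-450 - Y(-18) = -450 - (-18)*(4 - 18)/(2*(-2 + (-18)²)) = -450 - (-18)*(-14)/(2*(-2 + 324)) = -450 - (-18)*(-14)/(2*322) = -450 - 1*9/23 = -450 - 9/23 = -10359/23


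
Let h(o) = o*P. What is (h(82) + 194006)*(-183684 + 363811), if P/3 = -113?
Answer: 29938548416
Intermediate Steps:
P = -339 (P = 3*(-113) = -339)
h(o) = -339*o (h(o) = o*(-339) = -339*o)
(h(82) + 194006)*(-183684 + 363811) = (-339*82 + 194006)*(-183684 + 363811) = (-27798 + 194006)*180127 = 166208*180127 = 29938548416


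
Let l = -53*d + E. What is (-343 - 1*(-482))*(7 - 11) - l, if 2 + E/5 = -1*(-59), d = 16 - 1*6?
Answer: -311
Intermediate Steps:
d = 10 (d = 16 - 6 = 10)
E = 285 (E = -10 + 5*(-1*(-59)) = -10 + 5*59 = -10 + 295 = 285)
l = -245 (l = -53*10 + 285 = -530 + 285 = -245)
(-343 - 1*(-482))*(7 - 11) - l = (-343 - 1*(-482))*(7 - 11) - 1*(-245) = (-343 + 482)*(-4) + 245 = 139*(-4) + 245 = -556 + 245 = -311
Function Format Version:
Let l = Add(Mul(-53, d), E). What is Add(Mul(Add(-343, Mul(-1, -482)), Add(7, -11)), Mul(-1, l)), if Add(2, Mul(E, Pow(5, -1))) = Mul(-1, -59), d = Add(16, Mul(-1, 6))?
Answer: -311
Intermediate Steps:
d = 10 (d = Add(16, -6) = 10)
E = 285 (E = Add(-10, Mul(5, Mul(-1, -59))) = Add(-10, Mul(5, 59)) = Add(-10, 295) = 285)
l = -245 (l = Add(Mul(-53, 10), 285) = Add(-530, 285) = -245)
Add(Mul(Add(-343, Mul(-1, -482)), Add(7, -11)), Mul(-1, l)) = Add(Mul(Add(-343, Mul(-1, -482)), Add(7, -11)), Mul(-1, -245)) = Add(Mul(Add(-343, 482), -4), 245) = Add(Mul(139, -4), 245) = Add(-556, 245) = -311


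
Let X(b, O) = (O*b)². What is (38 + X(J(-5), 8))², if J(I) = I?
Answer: 2683044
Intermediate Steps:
X(b, O) = O²*b²
(38 + X(J(-5), 8))² = (38 + 8²*(-5)²)² = (38 + 64*25)² = (38 + 1600)² = 1638² = 2683044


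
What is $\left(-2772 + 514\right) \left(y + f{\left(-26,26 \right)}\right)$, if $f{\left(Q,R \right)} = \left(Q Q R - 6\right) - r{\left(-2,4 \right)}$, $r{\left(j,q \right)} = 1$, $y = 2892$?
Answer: $-46200938$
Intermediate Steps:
$f{\left(Q,R \right)} = -7 + R Q^{2}$ ($f{\left(Q,R \right)} = \left(Q Q R - 6\right) - 1 = \left(Q^{2} R - 6\right) - 1 = \left(R Q^{2} - 6\right) - 1 = \left(-6 + R Q^{2}\right) - 1 = -7 + R Q^{2}$)
$\left(-2772 + 514\right) \left(y + f{\left(-26,26 \right)}\right) = \left(-2772 + 514\right) \left(2892 - \left(7 - 26 \left(-26\right)^{2}\right)\right) = - 2258 \left(2892 + \left(-7 + 26 \cdot 676\right)\right) = - 2258 \left(2892 + \left(-7 + 17576\right)\right) = - 2258 \left(2892 + 17569\right) = \left(-2258\right) 20461 = -46200938$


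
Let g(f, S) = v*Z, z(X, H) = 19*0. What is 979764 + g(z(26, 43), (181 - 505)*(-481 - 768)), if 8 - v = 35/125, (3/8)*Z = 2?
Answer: 73485388/75 ≈ 9.7981e+5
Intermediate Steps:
Z = 16/3 (Z = (8/3)*2 = 16/3 ≈ 5.3333)
z(X, H) = 0
v = 193/25 (v = 8 - 35/125 = 8 - 1*7/25 = 8 - 7/25 = 193/25 ≈ 7.7200)
g(f, S) = 3088/75 (g(f, S) = (193/25)*(16/3) = 3088/75)
979764 + g(z(26, 43), (181 - 505)*(-481 - 768)) = 979764 + 3088/75 = 73485388/75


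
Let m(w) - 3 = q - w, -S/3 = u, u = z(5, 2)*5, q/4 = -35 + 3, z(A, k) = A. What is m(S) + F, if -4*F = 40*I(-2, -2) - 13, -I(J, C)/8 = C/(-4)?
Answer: -27/4 ≈ -6.7500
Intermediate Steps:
q = -128 (q = 4*(-35 + 3) = 4*(-32) = -128)
I(J, C) = 2*C (I(J, C) = -8*C/(-4) = -8*C*(-1)/4 = -(-2)*C = 2*C)
u = 25 (u = 5*5 = 25)
S = -75 (S = -3*25 = -75)
m(w) = -125 - w (m(w) = 3 + (-128 - w) = -125 - w)
F = 173/4 (F = -(40*(2*(-2)) - 13)/4 = -(40*(-4) - 13)/4 = -(-160 - 13)/4 = -¼*(-173) = 173/4 ≈ 43.250)
m(S) + F = (-125 - 1*(-75)) + 173/4 = (-125 + 75) + 173/4 = -50 + 173/4 = -27/4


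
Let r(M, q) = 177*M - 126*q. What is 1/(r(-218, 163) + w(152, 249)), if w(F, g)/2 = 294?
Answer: -1/58536 ≈ -1.7084e-5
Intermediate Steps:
r(M, q) = -126*q + 177*M
w(F, g) = 588 (w(F, g) = 2*294 = 588)
1/(r(-218, 163) + w(152, 249)) = 1/((-126*163 + 177*(-218)) + 588) = 1/((-20538 - 38586) + 588) = 1/(-59124 + 588) = 1/(-58536) = -1/58536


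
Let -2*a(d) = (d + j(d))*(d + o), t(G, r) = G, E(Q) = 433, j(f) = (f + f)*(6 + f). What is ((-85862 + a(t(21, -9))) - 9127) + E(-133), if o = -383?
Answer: 114499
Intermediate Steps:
j(f) = 2*f*(6 + f) (j(f) = (2*f)*(6 + f) = 2*f*(6 + f))
a(d) = -(-383 + d)*(d + 2*d*(6 + d))/2 (a(d) = -(d + 2*d*(6 + d))*(d - 383)/2 = -(d + 2*d*(6 + d))*(-383 + d)/2 = -(-383 + d)*(d + 2*d*(6 + d))/2)
((-85862 + a(t(21, -9))) - 9127) + E(-133) = ((-85862 + (½)*21*(4979 - 2*21² + 753*21)) - 9127) + 433 = ((-85862 + (½)*21*(4979 - 2*441 + 15813)) - 9127) + 433 = ((-85862 + (½)*21*(4979 - 882 + 15813)) - 9127) + 433 = ((-85862 + (½)*21*19910) - 9127) + 433 = ((-85862 + 209055) - 9127) + 433 = (123193 - 9127) + 433 = 114066 + 433 = 114499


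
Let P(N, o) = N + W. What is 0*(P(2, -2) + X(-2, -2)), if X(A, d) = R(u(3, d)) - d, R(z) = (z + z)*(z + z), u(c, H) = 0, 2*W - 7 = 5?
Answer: 0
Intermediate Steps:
W = 6 (W = 7/2 + (½)*5 = 7/2 + 5/2 = 6)
R(z) = 4*z² (R(z) = (2*z)*(2*z) = 4*z²)
P(N, o) = 6 + N (P(N, o) = N + 6 = 6 + N)
X(A, d) = -d (X(A, d) = 4*0² - d = 4*0 - d = 0 - d = -d)
0*(P(2, -2) + X(-2, -2)) = 0*((6 + 2) - 1*(-2)) = 0*(8 + 2) = 0*10 = 0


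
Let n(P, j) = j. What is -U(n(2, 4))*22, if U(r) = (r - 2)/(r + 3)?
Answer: -44/7 ≈ -6.2857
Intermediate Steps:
U(r) = (-2 + r)/(3 + r)
-U(n(2, 4))*22 = -(-2 + 4)/(3 + 4)*22 = -2/7*22 = -44/7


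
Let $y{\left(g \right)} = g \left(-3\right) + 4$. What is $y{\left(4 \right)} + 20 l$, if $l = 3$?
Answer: $52$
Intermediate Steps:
$y{\left(g \right)} = 4 - 3 g$ ($y{\left(g \right)} = - 3 g + 4 = 4 - 3 g$)
$y{\left(4 \right)} + 20 l = \left(4 - 12\right) + 20 \cdot 3 = \left(4 - 12\right) + 60 = -8 + 60 = 52$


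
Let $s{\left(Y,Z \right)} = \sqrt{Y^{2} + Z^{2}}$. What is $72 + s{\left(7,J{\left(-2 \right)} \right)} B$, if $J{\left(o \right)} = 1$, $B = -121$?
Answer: $72 - 605 \sqrt{2} \approx -783.6$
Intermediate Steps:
$72 + s{\left(7,J{\left(-2 \right)} \right)} B = 72 + \sqrt{7^{2} + 1^{2}} \left(-121\right) = 72 + \sqrt{49 + 1} \left(-121\right) = 72 + \sqrt{50} \left(-121\right) = 72 + 5 \sqrt{2} \left(-121\right) = 72 - 605 \sqrt{2}$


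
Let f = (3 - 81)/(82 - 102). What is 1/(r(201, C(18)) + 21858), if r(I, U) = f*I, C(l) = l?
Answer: 10/226419 ≈ 4.4166e-5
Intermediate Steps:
f = 39/10 (f = -78/(-20) = -78*(-1/20) = 39/10 ≈ 3.9000)
r(I, U) = 39*I/10
1/(r(201, C(18)) + 21858) = 1/((39/10)*201 + 21858) = 1/(7839/10 + 21858) = 1/(226419/10) = 10/226419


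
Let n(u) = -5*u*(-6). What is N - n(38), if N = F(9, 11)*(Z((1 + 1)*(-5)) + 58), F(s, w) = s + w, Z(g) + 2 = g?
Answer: -220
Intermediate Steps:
Z(g) = -2 + g
n(u) = 30*u
N = 920 (N = (9 + 11)*((-2 + (1 + 1)*(-5)) + 58) = 20*((-2 + 2*(-5)) + 58) = 20*((-2 - 10) + 58) = 20*(-12 + 58) = 20*46 = 920)
N - n(38) = 920 - 30*38 = 920 - 1*1140 = 920 - 1140 = -220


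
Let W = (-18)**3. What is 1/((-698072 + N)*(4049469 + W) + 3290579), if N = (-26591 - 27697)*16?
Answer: -1/6335081924581 ≈ -1.5785e-13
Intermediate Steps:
W = -5832
N = -868608 (N = -54288*16 = -868608)
1/((-698072 + N)*(4049469 + W) + 3290579) = 1/((-698072 - 868608)*(4049469 - 5832) + 3290579) = 1/(-1566680*4043637 + 3290579) = 1/(-6335085215160 + 3290579) = 1/(-6335081924581) = -1/6335081924581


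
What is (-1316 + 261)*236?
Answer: -248980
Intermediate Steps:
(-1316 + 261)*236 = -1055*236 = -248980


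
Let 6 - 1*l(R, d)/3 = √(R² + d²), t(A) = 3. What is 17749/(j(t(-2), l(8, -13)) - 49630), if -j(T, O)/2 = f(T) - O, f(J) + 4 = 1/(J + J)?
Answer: -7920970473/22129164589 + 958446*√233/22129164589 ≈ -0.35728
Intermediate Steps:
f(J) = -4 + 1/(2*J) (f(J) = -4 + 1/(J + J) = -4 + 1/(2*J))
l(R, d) = 18 - 3*√(R² + d²)
j(T, O) = 8 - 1/T + 2*O (j(T, O) = -2*((-4 + 1/(2*T)) - O) = -2*(-4 + 1/(2*T) - O) = 8 - 1/T + 2*O)
17749/(j(t(-2), l(8, -13)) - 49630) = 17749/((8 - 1/3 + 2*(18 - 3*√(8² + (-13)²))) - 49630) = 17749/((8 - 1*⅓ + 2*(18 - 3*√(64 + 169))) - 49630) = 17749/((8 - ⅓ + 2*(18 - 3*√233)) - 49630) = 17749/((8 - ⅓ + (36 - 6*√233)) - 49630) = 17749/((131/3 - 6*√233) - 49630) = 17749/(-148759/3 - 6*√233)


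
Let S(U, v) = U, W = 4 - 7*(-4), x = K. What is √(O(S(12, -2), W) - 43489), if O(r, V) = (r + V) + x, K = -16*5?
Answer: 5*I*√1741 ≈ 208.63*I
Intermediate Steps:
K = -80
x = -80
W = 32 (W = 4 + 28 = 32)
O(r, V) = -80 + V + r (O(r, V) = (r + V) - 80 = (V + r) - 80 = -80 + V + r)
√(O(S(12, -2), W) - 43489) = √((-80 + 32 + 12) - 43489) = √(-36 - 43489) = √(-43525) = 5*I*√1741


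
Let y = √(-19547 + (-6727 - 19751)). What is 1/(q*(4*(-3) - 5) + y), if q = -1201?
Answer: 20417/416899914 - 5*I*√1841/416899914 ≈ 4.8973e-5 - 5.1459e-7*I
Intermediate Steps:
y = 5*I*√1841 (y = √(-19547 - 26478) = √(-46025) = 5*I*√1841 ≈ 214.53*I)
1/(q*(4*(-3) - 5) + y) = 1/(-1201*(4*(-3) - 5) + 5*I*√1841) = 1/(-1201*(-12 - 5) + 5*I*√1841) = 1/(-1201*(-17) + 5*I*√1841) = 1/(20417 + 5*I*√1841)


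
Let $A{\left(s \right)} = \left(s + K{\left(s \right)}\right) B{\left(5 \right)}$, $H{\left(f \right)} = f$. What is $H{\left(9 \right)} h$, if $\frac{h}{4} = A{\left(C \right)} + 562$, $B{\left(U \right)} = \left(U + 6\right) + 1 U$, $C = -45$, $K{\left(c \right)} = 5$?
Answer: $-2808$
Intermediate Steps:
$B{\left(U \right)} = 6 + 2 U$ ($B{\left(U \right)} = \left(6 + U\right) + U = 6 + 2 U$)
$A{\left(s \right)} = 80 + 16 s$ ($A{\left(s \right)} = \left(s + 5\right) \left(6 + 2 \cdot 5\right) = \left(5 + s\right) \left(6 + 10\right) = \left(5 + s\right) 16 = 80 + 16 s$)
$h = -312$ ($h = 4 \left(\left(80 + 16 \left(-45\right)\right) + 562\right) = 4 \left(\left(80 - 720\right) + 562\right) = 4 \left(-640 + 562\right) = 4 \left(-78\right) = -312$)
$H{\left(9 \right)} h = 9 \left(-312\right) = -2808$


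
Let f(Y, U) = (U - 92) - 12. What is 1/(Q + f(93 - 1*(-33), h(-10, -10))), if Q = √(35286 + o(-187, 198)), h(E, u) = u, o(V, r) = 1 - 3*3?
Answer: 57/11141 + √35278/22282 ≈ 0.013546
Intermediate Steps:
o(V, r) = -8 (o(V, r) = 1 - 9 = -8)
Q = √35278 (Q = √(35286 - 8) = √35278 ≈ 187.82)
f(Y, U) = -104 + U (f(Y, U) = (-92 + U) - 12 = -104 + U)
1/(Q + f(93 - 1*(-33), h(-10, -10))) = 1/(√35278 + (-104 - 10)) = 1/(√35278 - 114) = 1/(-114 + √35278)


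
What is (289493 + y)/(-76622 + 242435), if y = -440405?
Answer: -50304/55271 ≈ -0.91013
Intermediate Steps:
(289493 + y)/(-76622 + 242435) = (289493 - 440405)/(-76622 + 242435) = -150912/165813 = -150912*1/165813 = -50304/55271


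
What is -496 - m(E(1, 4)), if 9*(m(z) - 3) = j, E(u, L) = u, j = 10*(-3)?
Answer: -1487/3 ≈ -495.67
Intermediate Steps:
j = -30
m(z) = -⅓ (m(z) = 3 + (⅑)*(-30) = 3 - 10/3 = -⅓)
-496 - m(E(1, 4)) = -496 - 1*(-⅓) = -496 + ⅓ = -1487/3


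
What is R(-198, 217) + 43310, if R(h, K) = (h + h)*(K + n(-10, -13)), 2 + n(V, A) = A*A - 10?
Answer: -104794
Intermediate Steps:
n(V, A) = -12 + A² (n(V, A) = -2 + (A*A - 10) = -2 + (A² - 10) = -2 + (-10 + A²) = -12 + A²)
R(h, K) = 2*h*(157 + K) (R(h, K) = (h + h)*(K + (-12 + (-13)²)) = (2*h)*(K + (-12 + 169)) = (2*h)*(K + 157) = (2*h)*(157 + K) = 2*h*(157 + K))
R(-198, 217) + 43310 = 2*(-198)*(157 + 217) + 43310 = 2*(-198)*374 + 43310 = -148104 + 43310 = -104794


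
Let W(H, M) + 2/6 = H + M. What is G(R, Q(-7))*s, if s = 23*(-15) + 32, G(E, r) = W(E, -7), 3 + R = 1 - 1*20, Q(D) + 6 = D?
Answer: 27544/3 ≈ 9181.3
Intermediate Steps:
Q(D) = -6 + D
R = -22 (R = -3 + (1 - 1*20) = -3 + (1 - 20) = -3 - 19 = -22)
W(H, M) = -1/3 + H + M (W(H, M) = -1/3 + (H + M) = -1/3 + H + M)
G(E, r) = -22/3 + E (G(E, r) = -1/3 + E - 7 = -22/3 + E)
s = -313 (s = -345 + 32 = -313)
G(R, Q(-7))*s = (-22/3 - 22)*(-313) = -88/3*(-313) = 27544/3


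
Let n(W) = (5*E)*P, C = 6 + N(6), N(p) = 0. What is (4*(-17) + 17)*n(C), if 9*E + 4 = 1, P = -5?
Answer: -425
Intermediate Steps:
E = -⅓ (E = -4/9 + (⅑)*1 = -4/9 + ⅑ = -⅓ ≈ -0.33333)
C = 6 (C = 6 + 0 = 6)
n(W) = 25/3 (n(W) = (5*(-⅓))*(-5) = -5/3*(-5) = 25/3)
(4*(-17) + 17)*n(C) = (4*(-17) + 17)*(25/3) = (-68 + 17)*(25/3) = -51*25/3 = -425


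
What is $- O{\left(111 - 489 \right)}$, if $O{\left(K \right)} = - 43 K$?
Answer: $-16254$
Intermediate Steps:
$- O{\left(111 - 489 \right)} = - \left(-43\right) \left(111 - 489\right) = - \left(-43\right) \left(-378\right) = \left(-1\right) 16254 = -16254$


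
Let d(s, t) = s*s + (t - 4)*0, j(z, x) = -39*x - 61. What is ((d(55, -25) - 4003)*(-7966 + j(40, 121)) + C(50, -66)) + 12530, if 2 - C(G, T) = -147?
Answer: 12478267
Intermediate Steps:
C(G, T) = 149 (C(G, T) = 2 - 1*(-147) = 2 + 147 = 149)
j(z, x) = -61 - 39*x
d(s, t) = s² (d(s, t) = s² + (-4 + t)*0 = s² + 0 = s²)
((d(55, -25) - 4003)*(-7966 + j(40, 121)) + C(50, -66)) + 12530 = ((55² - 4003)*(-7966 + (-61 - 39*121)) + 149) + 12530 = ((3025 - 4003)*(-7966 + (-61 - 4719)) + 149) + 12530 = (-978*(-7966 - 4780) + 149) + 12530 = (-978*(-12746) + 149) + 12530 = (12465588 + 149) + 12530 = 12465737 + 12530 = 12478267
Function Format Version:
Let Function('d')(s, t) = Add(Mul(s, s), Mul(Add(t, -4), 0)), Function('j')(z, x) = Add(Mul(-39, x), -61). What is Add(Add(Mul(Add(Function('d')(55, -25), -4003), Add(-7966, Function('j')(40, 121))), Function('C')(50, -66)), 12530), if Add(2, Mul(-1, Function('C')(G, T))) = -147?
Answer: 12478267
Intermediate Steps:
Function('C')(G, T) = 149 (Function('C')(G, T) = Add(2, Mul(-1, -147)) = Add(2, 147) = 149)
Function('j')(z, x) = Add(-61, Mul(-39, x))
Function('d')(s, t) = Pow(s, 2) (Function('d')(s, t) = Add(Pow(s, 2), Mul(Add(-4, t), 0)) = Add(Pow(s, 2), 0) = Pow(s, 2))
Add(Add(Mul(Add(Function('d')(55, -25), -4003), Add(-7966, Function('j')(40, 121))), Function('C')(50, -66)), 12530) = Add(Add(Mul(Add(Pow(55, 2), -4003), Add(-7966, Add(-61, Mul(-39, 121)))), 149), 12530) = Add(Add(Mul(Add(3025, -4003), Add(-7966, Add(-61, -4719))), 149), 12530) = Add(Add(Mul(-978, Add(-7966, -4780)), 149), 12530) = Add(Add(Mul(-978, -12746), 149), 12530) = Add(Add(12465588, 149), 12530) = Add(12465737, 12530) = 12478267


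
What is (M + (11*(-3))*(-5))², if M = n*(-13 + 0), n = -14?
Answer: 120409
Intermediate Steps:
M = 182 (M = -14*(-13 + 0) = -14*(-13) = 182)
(M + (11*(-3))*(-5))² = (182 + (11*(-3))*(-5))² = (182 - 33*(-5))² = (182 + 165)² = 347² = 120409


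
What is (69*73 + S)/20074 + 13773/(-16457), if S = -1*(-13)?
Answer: -96685676/165178909 ≈ -0.58534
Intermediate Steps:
S = 13
(69*73 + S)/20074 + 13773/(-16457) = (69*73 + 13)/20074 + 13773/(-16457) = (5037 + 13)*(1/20074) + 13773*(-1/16457) = 5050*(1/20074) - 13773/16457 = 2525/10037 - 13773/16457 = -96685676/165178909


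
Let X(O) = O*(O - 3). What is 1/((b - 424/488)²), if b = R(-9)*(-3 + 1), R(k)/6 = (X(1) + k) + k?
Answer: 3721/212780569 ≈ 1.7488e-5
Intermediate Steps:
X(O) = O*(-3 + O)
R(k) = -12 + 12*k (R(k) = 6*((1*(-3 + 1) + k) + k) = 6*((1*(-2) + k) + k) = 6*((-2 + k) + k) = 6*(-2 + 2*k) = -12 + 12*k)
b = 240 (b = (-12 + 12*(-9))*(-3 + 1) = (-12 - 108)*(-2) = -120*(-2) = 240)
1/((b - 424/488)²) = 1/((240 - 424/488)²) = 1/((240 - 424*1/488)²) = 1/((240 - 53/61)²) = 1/((14587/61)²) = 1/(212780569/3721) = 3721/212780569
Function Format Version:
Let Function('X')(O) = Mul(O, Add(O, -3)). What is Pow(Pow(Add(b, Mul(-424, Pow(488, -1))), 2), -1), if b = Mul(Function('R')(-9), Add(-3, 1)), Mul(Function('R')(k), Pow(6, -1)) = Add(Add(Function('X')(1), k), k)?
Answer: Rational(3721, 212780569) ≈ 1.7488e-5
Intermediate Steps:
Function('X')(O) = Mul(O, Add(-3, O))
Function('R')(k) = Add(-12, Mul(12, k)) (Function('R')(k) = Mul(6, Add(Add(Mul(1, Add(-3, 1)), k), k)) = Mul(6, Add(Add(Mul(1, -2), k), k)) = Mul(6, Add(Add(-2, k), k)) = Mul(6, Add(-2, Mul(2, k))) = Add(-12, Mul(12, k)))
b = 240 (b = Mul(Add(-12, Mul(12, -9)), Add(-3, 1)) = Mul(Add(-12, -108), -2) = Mul(-120, -2) = 240)
Pow(Pow(Add(b, Mul(-424, Pow(488, -1))), 2), -1) = Pow(Pow(Add(240, Mul(-424, Pow(488, -1))), 2), -1) = Pow(Pow(Add(240, Mul(-424, Rational(1, 488))), 2), -1) = Pow(Pow(Add(240, Rational(-53, 61)), 2), -1) = Pow(Pow(Rational(14587, 61), 2), -1) = Pow(Rational(212780569, 3721), -1) = Rational(3721, 212780569)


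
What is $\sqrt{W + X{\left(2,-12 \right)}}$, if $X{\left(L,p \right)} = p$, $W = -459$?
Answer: $i \sqrt{471} \approx 21.703 i$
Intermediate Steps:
$\sqrt{W + X{\left(2,-12 \right)}} = \sqrt{-459 - 12} = \sqrt{-471} = i \sqrt{471}$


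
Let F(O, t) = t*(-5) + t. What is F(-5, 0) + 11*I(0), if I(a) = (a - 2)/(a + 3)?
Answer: -22/3 ≈ -7.3333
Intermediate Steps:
I(a) = (-2 + a)/(3 + a)
F(O, t) = -4*t (F(O, t) = -5*t + t = -4*t)
F(-5, 0) + 11*I(0) = -4*0 + 11*((-2 + 0)/(3 + 0)) = 0 + 11*(-2/3) = 0 + 11*((⅓)*(-2)) = 0 + 11*(-⅔) = 0 - 22/3 = -22/3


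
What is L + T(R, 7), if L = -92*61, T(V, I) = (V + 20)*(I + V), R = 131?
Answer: 15226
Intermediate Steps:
T(V, I) = (20 + V)*(I + V)
L = -5612
L + T(R, 7) = -5612 + (131**2 + 20*7 + 20*131 + 7*131) = -5612 + (17161 + 140 + 2620 + 917) = -5612 + 20838 = 15226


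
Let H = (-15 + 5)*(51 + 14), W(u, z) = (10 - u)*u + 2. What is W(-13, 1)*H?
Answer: 193050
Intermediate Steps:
W(u, z) = 2 + u*(10 - u) (W(u, z) = u*(10 - u) + 2 = 2 + u*(10 - u))
H = -650 (H = -10*65 = -650)
W(-13, 1)*H = (2 - 1*(-13)**2 + 10*(-13))*(-650) = (2 - 1*169 - 130)*(-650) = (2 - 169 - 130)*(-650) = -297*(-650) = 193050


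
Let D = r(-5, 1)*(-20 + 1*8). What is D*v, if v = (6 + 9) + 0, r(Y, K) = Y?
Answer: 900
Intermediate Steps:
v = 15 (v = 15 + 0 = 15)
D = 60 (D = -5*(-20 + 1*8) = -5*(-20 + 8) = -5*(-12) = 60)
D*v = 60*15 = 900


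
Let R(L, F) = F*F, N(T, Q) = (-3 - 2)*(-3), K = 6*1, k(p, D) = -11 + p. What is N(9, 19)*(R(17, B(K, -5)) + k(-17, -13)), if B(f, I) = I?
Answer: -45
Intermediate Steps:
K = 6
N(T, Q) = 15 (N(T, Q) = -5*(-3) = 15)
R(L, F) = F**2
N(9, 19)*(R(17, B(K, -5)) + k(-17, -13)) = 15*((-5)**2 + (-11 - 17)) = 15*(25 - 28) = 15*(-3) = -45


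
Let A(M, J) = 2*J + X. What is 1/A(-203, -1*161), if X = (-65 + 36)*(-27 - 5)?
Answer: 1/606 ≈ 0.0016502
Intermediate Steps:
X = 928 (X = -29*(-32) = 928)
A(M, J) = 928 + 2*J (A(M, J) = 2*J + 928 = 928 + 2*J)
1/A(-203, -1*161) = 1/(928 + 2*(-1*161)) = 1/(928 + 2*(-161)) = 1/(928 - 322) = 1/606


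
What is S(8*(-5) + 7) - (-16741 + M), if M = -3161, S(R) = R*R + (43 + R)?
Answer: 21001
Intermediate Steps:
S(R) = 43 + R + R² (S(R) = R² + (43 + R) = 43 + R + R²)
S(8*(-5) + 7) - (-16741 + M) = (43 + (8*(-5) + 7) + (8*(-5) + 7)²) - (-16741 - 3161) = (43 + (-40 + 7) + (-40 + 7)²) - 1*(-19902) = (43 - 33 + (-33)²) + 19902 = (43 - 33 + 1089) + 19902 = 1099 + 19902 = 21001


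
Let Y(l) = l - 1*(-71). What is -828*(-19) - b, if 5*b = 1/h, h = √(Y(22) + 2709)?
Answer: 15732 - √2802/14010 ≈ 15732.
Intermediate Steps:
Y(l) = 71 + l (Y(l) = l + 71 = 71 + l)
h = √2802 (h = √((71 + 22) + 2709) = √(93 + 2709) = √2802 ≈ 52.934)
b = √2802/14010 (b = 1/(5*(√2802)) = (√2802/2802)/5 = √2802/14010 ≈ 0.0037783)
-828*(-19) - b = -828*(-19) - √2802/14010 = 15732 - √2802/14010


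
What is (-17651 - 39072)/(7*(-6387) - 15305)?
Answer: 56723/60014 ≈ 0.94516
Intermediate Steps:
(-17651 - 39072)/(7*(-6387) - 15305) = -56723/(-44709 - 15305) = -56723/(-60014) = -56723*(-1/60014) = 56723/60014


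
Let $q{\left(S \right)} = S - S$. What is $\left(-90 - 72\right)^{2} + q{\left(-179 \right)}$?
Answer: $26244$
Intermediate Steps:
$q{\left(S \right)} = 0$
$\left(-90 - 72\right)^{2} + q{\left(-179 \right)} = \left(-90 - 72\right)^{2} + 0 = \left(-162\right)^{2} + 0 = 26244 + 0 = 26244$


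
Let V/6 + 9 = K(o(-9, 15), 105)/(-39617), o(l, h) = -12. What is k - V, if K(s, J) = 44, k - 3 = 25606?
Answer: 1016691335/39617 ≈ 25663.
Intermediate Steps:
k = 25609 (k = 3 + 25606 = 25609)
V = -2139582/39617 (V = -54 + 6*(44/(-39617)) = -54 + 6*(44*(-1/39617)) = -54 + 6*(-44/39617) = -54 - 264/39617 = -2139582/39617 ≈ -54.007)
k - V = 25609 - 1*(-2139582/39617) = 25609 + 2139582/39617 = 1016691335/39617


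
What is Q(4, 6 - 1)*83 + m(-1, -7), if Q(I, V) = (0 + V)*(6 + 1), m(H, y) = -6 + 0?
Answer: 2899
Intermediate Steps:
m(H, y) = -6
Q(I, V) = 7*V (Q(I, V) = V*7 = 7*V)
Q(4, 6 - 1)*83 + m(-1, -7) = (7*(6 - 1))*83 - 6 = (7*5)*83 - 6 = 35*83 - 6 = 2905 - 6 = 2899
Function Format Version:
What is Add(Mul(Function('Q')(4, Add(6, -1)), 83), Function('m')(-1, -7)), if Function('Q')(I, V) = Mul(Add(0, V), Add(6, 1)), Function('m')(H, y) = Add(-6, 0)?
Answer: 2899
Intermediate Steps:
Function('m')(H, y) = -6
Function('Q')(I, V) = Mul(7, V) (Function('Q')(I, V) = Mul(V, 7) = Mul(7, V))
Add(Mul(Function('Q')(4, Add(6, -1)), 83), Function('m')(-1, -7)) = Add(Mul(Mul(7, Add(6, -1)), 83), -6) = Add(Mul(Mul(7, 5), 83), -6) = Add(Mul(35, 83), -6) = Add(2905, -6) = 2899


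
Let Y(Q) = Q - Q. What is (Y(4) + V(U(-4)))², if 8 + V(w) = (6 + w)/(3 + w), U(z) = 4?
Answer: 2116/49 ≈ 43.184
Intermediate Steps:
Y(Q) = 0
V(w) = -8 + (6 + w)/(3 + w)
(Y(4) + V(U(-4)))² = (0 + (-18 - 7*4)/(3 + 4))² = (0 + (-18 - 28)/7)² = (0 + (⅐)*(-46))² = (0 - 46/7)² = (-46/7)² = 2116/49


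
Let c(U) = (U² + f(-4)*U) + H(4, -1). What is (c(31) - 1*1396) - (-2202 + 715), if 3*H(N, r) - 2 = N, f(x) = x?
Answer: 930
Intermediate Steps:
H(N, r) = ⅔ + N/3
c(U) = 2 + U² - 4*U (c(U) = (U² - 4*U) + (⅔ + (⅓)*4) = (U² - 4*U) + (⅔ + 4/3) = (U² - 4*U) + 2 = 2 + U² - 4*U)
(c(31) - 1*1396) - (-2202 + 715) = ((2 + 31² - 4*31) - 1*1396) - (-2202 + 715) = ((2 + 961 - 124) - 1396) - 1*(-1487) = (839 - 1396) + 1487 = -557 + 1487 = 930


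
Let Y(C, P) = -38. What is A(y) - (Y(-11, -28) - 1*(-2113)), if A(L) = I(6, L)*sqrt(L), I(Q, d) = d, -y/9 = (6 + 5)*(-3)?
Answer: -2075 + 891*sqrt(33) ≈ 3043.4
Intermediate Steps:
y = 297 (y = -9*(6 + 5)*(-3) = -99*(-3) = -9*(-33) = 297)
A(L) = L**(3/2) (A(L) = L*sqrt(L) = L**(3/2))
A(y) - (Y(-11, -28) - 1*(-2113)) = 297**(3/2) - (-38 - 1*(-2113)) = 891*sqrt(33) - (-38 + 2113) = 891*sqrt(33) - 1*2075 = 891*sqrt(33) - 2075 = -2075 + 891*sqrt(33)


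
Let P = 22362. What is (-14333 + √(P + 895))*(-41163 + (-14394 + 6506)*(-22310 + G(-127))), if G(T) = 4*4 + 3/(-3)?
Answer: -2520053816401 + 175821797*√23257 ≈ -2.4932e+12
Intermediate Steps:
G(T) = 15 (G(T) = 16 + 3*(-⅓) = 16 - 1 = 15)
(-14333 + √(P + 895))*(-41163 + (-14394 + 6506)*(-22310 + G(-127))) = (-14333 + √(22362 + 895))*(-41163 + (-14394 + 6506)*(-22310 + 15)) = (-14333 + √23257)*(-41163 - 7888*(-22295)) = (-14333 + √23257)*(-41163 + 175862960) = (-14333 + √23257)*175821797 = -2520053816401 + 175821797*√23257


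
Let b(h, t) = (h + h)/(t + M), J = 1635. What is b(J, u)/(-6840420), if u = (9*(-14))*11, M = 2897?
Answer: -109/344529154 ≈ -3.1637e-7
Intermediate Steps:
u = -1386 (u = -126*11 = -1386)
b(h, t) = 2*h/(2897 + t) (b(h, t) = (h + h)/(t + 2897) = (2*h)/(2897 + t) = 2*h/(2897 + t))
b(J, u)/(-6840420) = (2*1635/(2897 - 1386))/(-6840420) = (2*1635/1511)*(-1/6840420) = (2*1635*(1/1511))*(-1/6840420) = (3270/1511)*(-1/6840420) = -109/344529154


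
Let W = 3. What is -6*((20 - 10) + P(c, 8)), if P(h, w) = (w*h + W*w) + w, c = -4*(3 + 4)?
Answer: 1092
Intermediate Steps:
c = -28 (c = -4*7 = -28)
P(h, w) = 4*w + h*w (P(h, w) = (w*h + 3*w) + w = (h*w + 3*w) + w = (3*w + h*w) + w = 4*w + h*w)
-6*((20 - 10) + P(c, 8)) = -6*((20 - 10) + 8*(4 - 28)) = -6*(10 + 8*(-24)) = -6*(10 - 192) = -6*(-182) = 1092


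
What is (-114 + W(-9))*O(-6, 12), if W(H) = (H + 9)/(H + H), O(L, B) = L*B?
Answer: 8208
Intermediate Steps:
O(L, B) = B*L
W(H) = (9 + H)/(2*H) (W(H) = (9 + H)/((2*H)) = (9 + H)*(1/(2*H)) = (9 + H)/(2*H))
(-114 + W(-9))*O(-6, 12) = (-114 + (1/2)*(9 - 9)/(-9))*(12*(-6)) = (-114 + (1/2)*(-1/9)*0)*(-72) = (-114 + 0)*(-72) = -114*(-72) = 8208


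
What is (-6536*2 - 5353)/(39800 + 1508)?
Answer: -18425/41308 ≈ -0.44604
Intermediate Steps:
(-6536*2 - 5353)/(39800 + 1508) = (-13072 - 5353)/41308 = -18425*1/41308 = -18425/41308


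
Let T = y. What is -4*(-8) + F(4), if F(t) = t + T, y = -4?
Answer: 32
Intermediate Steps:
T = -4
F(t) = -4 + t (F(t) = t - 4 = -4 + t)
-4*(-8) + F(4) = -4*(-8) + (-4 + 4) = 32 + 0 = 32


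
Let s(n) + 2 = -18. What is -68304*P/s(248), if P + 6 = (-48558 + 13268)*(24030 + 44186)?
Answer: -41107783023096/5 ≈ -8.2216e+12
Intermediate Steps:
s(n) = -20 (s(n) = -2 - 18 = -20)
P = -2407342646 (P = -6 + (-48558 + 13268)*(24030 + 44186) = -6 - 35290*68216 = -6 - 2407342640 = -2407342646)
-68304*P/s(248) = -68304/((-20/(-2407342646))) = -68304/((-20*(-1/2407342646))) = -68304/10/1203671323 = -68304*1203671323/10 = -41107783023096/5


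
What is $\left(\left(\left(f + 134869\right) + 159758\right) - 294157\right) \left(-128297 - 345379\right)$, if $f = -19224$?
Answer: $8883319704$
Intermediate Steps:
$\left(\left(\left(f + 134869\right) + 159758\right) - 294157\right) \left(-128297 - 345379\right) = \left(\left(\left(-19224 + 134869\right) + 159758\right) - 294157\right) \left(-128297 - 345379\right) = \left(\left(115645 + 159758\right) - 294157\right) \left(-473676\right) = \left(275403 - 294157\right) \left(-473676\right) = \left(-18754\right) \left(-473676\right) = 8883319704$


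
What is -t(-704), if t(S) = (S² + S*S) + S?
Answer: -990528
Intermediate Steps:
t(S) = S + 2*S² (t(S) = (S² + S²) + S = 2*S² + S = S + 2*S²)
-t(-704) = -(-704)*(1 + 2*(-704)) = -(-704)*(1 - 1408) = -(-704)*(-1407) = -1*990528 = -990528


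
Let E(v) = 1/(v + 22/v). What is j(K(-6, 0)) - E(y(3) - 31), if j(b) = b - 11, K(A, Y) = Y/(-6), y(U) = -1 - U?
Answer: -13682/1247 ≈ -10.972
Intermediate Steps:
K(A, Y) = -Y/6 (K(A, Y) = Y*(-⅙) = -Y/6)
j(b) = -11 + b
j(K(-6, 0)) - E(y(3) - 31) = (-11 - ⅙*0) - ((-1 - 1*3) - 31)/(22 + ((-1 - 1*3) - 31)²) = (-11 + 0) - ((-1 - 3) - 31)/(22 + ((-1 - 3) - 31)²) = -11 - (-4 - 31)/(22 + (-4 - 31)²) = -11 - (-35)/(22 + (-35)²) = -11 - (-35)/(22 + 1225) = -11 - (-35)/1247 = -11 - 1*(-35/1247) = -11 + 35/1247 = -13682/1247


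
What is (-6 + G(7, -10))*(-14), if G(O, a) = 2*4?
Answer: -28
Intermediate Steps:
G(O, a) = 8
(-6 + G(7, -10))*(-14) = (-6 + 8)*(-14) = 2*(-14) = -28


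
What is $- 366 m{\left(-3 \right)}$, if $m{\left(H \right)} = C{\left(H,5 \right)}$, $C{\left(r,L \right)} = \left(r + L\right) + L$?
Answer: $-2562$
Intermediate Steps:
$C{\left(r,L \right)} = r + 2 L$ ($C{\left(r,L \right)} = \left(L + r\right) + L = r + 2 L$)
$m{\left(H \right)} = 10 + H$ ($m{\left(H \right)} = H + 2 \cdot 5 = H + 10 = 10 + H$)
$- 366 m{\left(-3 \right)} = - 366 \left(10 - 3\right) = \left(-366\right) 7 = -2562$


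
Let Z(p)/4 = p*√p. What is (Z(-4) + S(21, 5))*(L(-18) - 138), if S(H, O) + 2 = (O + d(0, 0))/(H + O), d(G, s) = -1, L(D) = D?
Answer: 288 + 4992*I ≈ 288.0 + 4992.0*I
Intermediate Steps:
S(H, O) = -2 + (-1 + O)/(H + O) (S(H, O) = -2 + (O - 1)/(H + O) = -2 + (-1 + O)/(H + O))
Z(p) = 4*p^(3/2) (Z(p) = 4*(p*√p) = 4*p^(3/2))
(Z(-4) + S(21, 5))*(L(-18) - 138) = (4*(-4)^(3/2) + (-1 - 1*5 - 2*21)/(21 + 5))*(-18 - 138) = (4*(-8*I) + (-1 - 5 - 42)/26)*(-156) = (-32*I + (1/26)*(-48))*(-156) = (-32*I - 24/13)*(-156) = (-24/13 - 32*I)*(-156) = 288 + 4992*I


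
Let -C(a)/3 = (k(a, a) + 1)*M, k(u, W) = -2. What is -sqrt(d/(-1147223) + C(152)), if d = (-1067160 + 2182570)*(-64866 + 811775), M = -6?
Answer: -2*I*sqrt(238946594297408998)/1147223 ≈ -852.18*I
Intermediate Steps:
C(a) = -18 (C(a) = -3*(-2 + 1)*(-6) = -(-3)*(-6) = -3*6 = -18)
d = 833109767690 (d = 1115410*746909 = 833109767690)
-sqrt(d/(-1147223) + C(152)) = -sqrt(833109767690/(-1147223) - 18) = -sqrt(833109767690*(-1/1147223) - 18) = -sqrt(-833109767690/1147223 - 18) = -sqrt(-833130417704/1147223) = -2*I*sqrt(238946594297408998)/1147223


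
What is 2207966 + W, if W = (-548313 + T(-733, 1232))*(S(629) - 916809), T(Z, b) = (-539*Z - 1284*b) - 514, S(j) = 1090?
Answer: 1589349744498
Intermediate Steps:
T(Z, b) = -514 - 1284*b - 539*Z (T(Z, b) = (-1284*b - 539*Z) - 514 = -514 - 1284*b - 539*Z)
W = 1589347536532 (W = (-548313 + (-514 - 1284*1232 - 539*(-733)))*(1090 - 916809) = (-548313 + (-514 - 1581888 + 395087))*(-915719) = (-548313 - 1187315)*(-915719) = -1735628*(-915719) = 1589347536532)
2207966 + W = 2207966 + 1589347536532 = 1589349744498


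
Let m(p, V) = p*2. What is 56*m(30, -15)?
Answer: 3360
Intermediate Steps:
m(p, V) = 2*p
56*m(30, -15) = 56*(2*30) = 56*60 = 3360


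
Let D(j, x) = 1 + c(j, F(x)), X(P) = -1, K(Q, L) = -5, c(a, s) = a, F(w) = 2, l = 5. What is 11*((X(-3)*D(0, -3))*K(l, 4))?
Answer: 55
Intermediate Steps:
D(j, x) = 1 + j
11*((X(-3)*D(0, -3))*K(l, 4)) = 11*(-(1 + 0)*(-5)) = 11*(-1*1*(-5)) = 11*(-1*(-5)) = 11*5 = 55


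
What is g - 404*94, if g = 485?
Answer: -37491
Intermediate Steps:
g - 404*94 = 485 - 404*94 = 485 - 37976 = -37491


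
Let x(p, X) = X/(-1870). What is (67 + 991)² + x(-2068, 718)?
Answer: 1046604981/935 ≈ 1.1194e+6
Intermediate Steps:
x(p, X) = -X/1870 (x(p, X) = X*(-1/1870) = -X/1870)
(67 + 991)² + x(-2068, 718) = (67 + 991)² - 1/1870*718 = 1058² - 359/935 = 1119364 - 359/935 = 1046604981/935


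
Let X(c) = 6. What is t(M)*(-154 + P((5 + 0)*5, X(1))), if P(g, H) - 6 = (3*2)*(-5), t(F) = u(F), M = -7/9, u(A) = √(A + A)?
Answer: -178*I*√14/3 ≈ -222.0*I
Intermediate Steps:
u(A) = √2*√A (u(A) = √(2*A) = √2*√A)
M = -7/9 (M = -7*⅑ = -7/9 ≈ -0.77778)
t(F) = √2*√F
P(g, H) = -24 (P(g, H) = 6 + (3*2)*(-5) = 6 + 6*(-5) = 6 - 30 = -24)
t(M)*(-154 + P((5 + 0)*5, X(1))) = (√2*√(-7/9))*(-154 - 24) = (√2*(I*√7/3))*(-178) = (I*√14/3)*(-178) = -178*I*√14/3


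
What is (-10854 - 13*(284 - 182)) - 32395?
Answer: -44575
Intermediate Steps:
(-10854 - 13*(284 - 182)) - 32395 = (-10854 - 13*102) - 32395 = (-10854 - 1326) - 32395 = -12180 - 32395 = -44575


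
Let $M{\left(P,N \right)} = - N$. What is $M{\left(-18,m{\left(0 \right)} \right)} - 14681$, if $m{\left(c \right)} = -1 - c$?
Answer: $-14680$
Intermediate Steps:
$M{\left(-18,m{\left(0 \right)} \right)} - 14681 = - (-1 - 0) - 14681 = - (-1 + 0) - 14681 = \left(-1\right) \left(-1\right) - 14681 = 1 - 14681 = -14680$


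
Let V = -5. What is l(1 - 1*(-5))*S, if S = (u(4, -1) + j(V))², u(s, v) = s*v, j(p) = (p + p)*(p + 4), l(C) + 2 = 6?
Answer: 144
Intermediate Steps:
l(C) = 4 (l(C) = -2 + 6 = 4)
j(p) = 2*p*(4 + p) (j(p) = (2*p)*(4 + p) = 2*p*(4 + p))
S = 36 (S = (4*(-1) + 2*(-5)*(4 - 5))² = (-4 + 2*(-5)*(-1))² = (-4 + 10)² = 6² = 36)
l(1 - 1*(-5))*S = 4*36 = 144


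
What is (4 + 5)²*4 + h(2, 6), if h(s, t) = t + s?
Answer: 332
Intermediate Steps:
h(s, t) = s + t
(4 + 5)²*4 + h(2, 6) = (4 + 5)²*4 + (2 + 6) = 9²*4 + 8 = 81*4 + 8 = 324 + 8 = 332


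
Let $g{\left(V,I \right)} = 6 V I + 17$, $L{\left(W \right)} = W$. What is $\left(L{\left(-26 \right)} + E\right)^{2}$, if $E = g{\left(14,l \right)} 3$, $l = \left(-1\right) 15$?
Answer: $14100025$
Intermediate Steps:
$l = -15$
$g{\left(V,I \right)} = 17 + 6 I V$ ($g{\left(V,I \right)} = 6 I V + 17 = 17 + 6 I V$)
$E = -3729$ ($E = \left(17 + 6 \left(-15\right) 14\right) 3 = \left(17 - 1260\right) 3 = \left(-1243\right) 3 = -3729$)
$\left(L{\left(-26 \right)} + E\right)^{2} = \left(-26 - 3729\right)^{2} = \left(-3755\right)^{2} = 14100025$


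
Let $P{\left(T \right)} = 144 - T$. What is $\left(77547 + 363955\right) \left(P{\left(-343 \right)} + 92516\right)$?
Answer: $41061010506$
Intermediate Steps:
$\left(77547 + 363955\right) \left(P{\left(-343 \right)} + 92516\right) = \left(77547 + 363955\right) \left(\left(144 - -343\right) + 92516\right) = 441502 \left(\left(144 + 343\right) + 92516\right) = 441502 \left(487 + 92516\right) = 441502 \cdot 93003 = 41061010506$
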